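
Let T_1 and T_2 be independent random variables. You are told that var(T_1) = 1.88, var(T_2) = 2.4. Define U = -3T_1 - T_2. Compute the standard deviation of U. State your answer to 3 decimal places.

4.395

By independence, var(U) = (-3)²var(T_1) + (-1)²var(T_2)
= (-3)²·1.88 + (-1)²·2.4 = 19.32
σ(U) = √19.32 ≈ 4.395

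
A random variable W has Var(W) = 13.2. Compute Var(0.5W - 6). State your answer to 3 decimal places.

Var(0.5W - 6) = (0.5)²·Var(W) = 0.25·13.2 = 3.3

3.300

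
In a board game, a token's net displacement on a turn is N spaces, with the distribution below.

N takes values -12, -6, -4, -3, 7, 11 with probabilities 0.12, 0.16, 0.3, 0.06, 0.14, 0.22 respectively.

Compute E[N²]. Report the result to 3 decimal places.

E[N²] = (-12)²(0.12) + (-6)²(0.16) + (-4)²(0.3) + (-3)²(0.06) + (7)²(0.14) + (11)²(0.22) = 61.86

61.860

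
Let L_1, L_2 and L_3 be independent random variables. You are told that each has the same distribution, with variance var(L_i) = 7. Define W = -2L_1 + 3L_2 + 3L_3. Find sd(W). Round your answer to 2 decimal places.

By independence, var(W) = (-2)²var(L_1) + (3)²var(L_2) + (3)²var(L_3)
= (-2)²·7 + (3)²·7 + (3)²·7 = 154
sd(W) = √154 ≈ 12.41

12.41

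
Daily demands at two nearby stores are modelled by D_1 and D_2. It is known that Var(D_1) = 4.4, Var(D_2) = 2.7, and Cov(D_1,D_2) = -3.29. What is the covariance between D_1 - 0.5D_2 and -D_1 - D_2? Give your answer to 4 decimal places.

Cov(D_1 - 0.5D_2, -D_1 - D_2) = (1)(-1)Var(D_1) + (-0.5)(-1)Var(D_2) + [(1)(-1) + (-0.5)(-1)]Cov(D_1,D_2)
= -1·4.4 + 0.5·2.7 + -0.5·-3.29 = -1.405

-1.4050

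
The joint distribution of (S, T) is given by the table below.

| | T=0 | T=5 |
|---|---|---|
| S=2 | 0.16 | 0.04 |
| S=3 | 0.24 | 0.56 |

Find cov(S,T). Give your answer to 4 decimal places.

0.4000

E[S] = 2.8,  E[T] = 3
E[ST] = 8.8
cov(S,T) = E[ST] − E[S]E[T] = 8.8 − (2.8)(3) = 0.4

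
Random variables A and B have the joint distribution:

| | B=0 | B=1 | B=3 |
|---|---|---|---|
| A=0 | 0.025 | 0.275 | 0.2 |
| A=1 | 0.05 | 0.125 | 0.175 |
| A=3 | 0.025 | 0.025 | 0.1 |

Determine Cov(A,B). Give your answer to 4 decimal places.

E[A] = 0.8,  E[B] = 1.85
E[AB] = 1.625
Cov(A,B) = E[AB] − E[A]E[B] = 1.625 − (0.8)(1.85) = 0.145

0.1450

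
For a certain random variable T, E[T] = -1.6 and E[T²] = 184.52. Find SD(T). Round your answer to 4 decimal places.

13.4893

V(T) = 184.52 − (-1.6)² = 181.96
SD(T) = √181.96 ≈ 13.4893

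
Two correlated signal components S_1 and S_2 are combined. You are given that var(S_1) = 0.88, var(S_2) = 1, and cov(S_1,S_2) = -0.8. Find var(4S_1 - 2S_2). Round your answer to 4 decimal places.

30.8800

var(4S_1 - 2S_2) = (4)²·var(S_1) + (-2)²·var(S_2) + 2·(4)·(-2)·cov(S_1,S_2)
= 16·0.88 + 4·1 + -16·-0.8 = 30.88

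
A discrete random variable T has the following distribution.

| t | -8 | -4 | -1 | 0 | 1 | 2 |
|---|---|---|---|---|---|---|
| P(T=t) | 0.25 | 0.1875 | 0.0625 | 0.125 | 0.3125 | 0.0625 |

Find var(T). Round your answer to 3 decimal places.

13.984

E[T] = (-8)(0.25) + (-4)(0.1875) + (-1)(0.0625) + (0)(0.125) + (1)(0.3125) + (2)(0.0625) = -2.375
E[T²] = (-8)²(0.25) + (-4)²(0.1875) + (-1)²(0.0625) + (0)²(0.125) + (1)²(0.3125) + (2)²(0.0625) = 19.625
var(T) = E[T²] − (E[T])² = 19.625 − (-2.375)² = 13.984375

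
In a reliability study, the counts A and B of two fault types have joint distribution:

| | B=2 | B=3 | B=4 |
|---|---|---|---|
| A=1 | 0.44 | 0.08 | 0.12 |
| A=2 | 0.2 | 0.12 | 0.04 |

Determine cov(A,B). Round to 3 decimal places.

E[A] = 1.36,  E[B] = 2.52
E[AB] = 3.44
cov(A,B) = E[AB] − E[A]E[B] = 3.44 − (1.36)(2.52) = 0.0128

0.013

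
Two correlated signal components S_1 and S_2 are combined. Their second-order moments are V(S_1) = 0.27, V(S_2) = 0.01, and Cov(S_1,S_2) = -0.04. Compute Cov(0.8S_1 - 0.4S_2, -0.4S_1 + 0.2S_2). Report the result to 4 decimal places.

Cov(0.8S_1 - 0.4S_2, -0.4S_1 + 0.2S_2) = (0.8)(-0.4)V(S_1) + (-0.4)(0.2)V(S_2) + [(0.8)(0.2) + (-0.4)(-0.4)]Cov(S_1,S_2)
= -0.32·0.27 + -0.08·0.01 + 0.32·-0.04 = -0.1

-0.1000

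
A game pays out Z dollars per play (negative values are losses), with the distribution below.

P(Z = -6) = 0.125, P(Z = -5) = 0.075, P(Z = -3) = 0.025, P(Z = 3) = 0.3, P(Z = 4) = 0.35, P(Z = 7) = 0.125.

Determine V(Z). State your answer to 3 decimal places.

E[Z] = (-6)(0.125) + (-5)(0.075) + (-3)(0.025) + (3)(0.3) + (4)(0.35) + (7)(0.125) = 1.975
E[Z²] = (-6)²(0.125) + (-5)²(0.075) + (-3)²(0.025) + (3)²(0.3) + (4)²(0.35) + (7)²(0.125) = 21.025
V(Z) = E[Z²] − (E[Z])² = 21.025 − (1.975)² = 17.124375

17.124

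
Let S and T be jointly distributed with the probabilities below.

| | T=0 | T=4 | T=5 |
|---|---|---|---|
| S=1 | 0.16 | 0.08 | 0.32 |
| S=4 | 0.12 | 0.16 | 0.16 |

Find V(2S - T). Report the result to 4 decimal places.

13.8816

E[S] = 2.32,  E[T] = 3.36,  E[ST] = 7.68
V(S) = 7.6 − (2.32)² = 2.2176;  V(T) = 15.84 − (3.36)² = 4.5504
Cov(S,T) = 7.68 − (2.32)(3.36) = -0.1152
V(2S - T) = (2)²·2.2176 + (-1)²·4.5504 + 2·(2)·(-1)·-0.1152 = 13.8816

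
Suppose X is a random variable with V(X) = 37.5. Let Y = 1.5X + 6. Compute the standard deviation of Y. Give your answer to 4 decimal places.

V(1.5X + 6) = (1.5)²·37.5 = 84.375
σ(Y) = √84.375 ≈ 9.1856

9.1856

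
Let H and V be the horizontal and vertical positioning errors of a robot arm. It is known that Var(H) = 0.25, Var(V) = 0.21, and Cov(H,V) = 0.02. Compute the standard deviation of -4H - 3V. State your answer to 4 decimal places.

2.5239

Var(-4H - 3V) = (-4)²·Var(H) + (-3)²·Var(V) + 2·(-4)·(-3)·Cov(H,V)
= 16·0.25 + 9·0.21 + 24·0.02 = 6.37
sd(-4H - 3V) = √6.37 ≈ 2.5239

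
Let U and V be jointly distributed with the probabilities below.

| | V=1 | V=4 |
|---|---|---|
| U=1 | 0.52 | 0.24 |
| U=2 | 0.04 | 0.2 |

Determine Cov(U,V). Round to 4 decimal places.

0.2832

E[U] = 1.24,  E[V] = 2.32
E[UV] = 3.16
Cov(U,V) = E[UV] − E[U]E[V] = 3.16 − (1.24)(2.32) = 0.2832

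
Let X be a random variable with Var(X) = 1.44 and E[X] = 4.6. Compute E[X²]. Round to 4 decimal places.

E[X²] = Var(X) + (E[X])² = 1.44 + (4.6)² = 22.6

22.6000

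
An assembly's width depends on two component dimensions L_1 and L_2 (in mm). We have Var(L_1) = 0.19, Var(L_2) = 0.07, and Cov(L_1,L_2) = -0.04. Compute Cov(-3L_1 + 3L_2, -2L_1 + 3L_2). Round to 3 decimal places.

2.370

Cov(-3L_1 + 3L_2, -2L_1 + 3L_2) = (-3)(-2)Var(L_1) + (3)(3)Var(L_2) + [(-3)(3) + (3)(-2)]Cov(L_1,L_2)
= 6·0.19 + 9·0.07 + -15·-0.04 = 2.37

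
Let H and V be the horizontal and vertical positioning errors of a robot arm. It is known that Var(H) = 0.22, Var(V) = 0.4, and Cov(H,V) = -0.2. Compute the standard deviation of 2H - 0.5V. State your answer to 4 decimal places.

Var(2H - 0.5V) = (2)²·Var(H) + (-0.5)²·Var(V) + 2·(2)·(-0.5)·Cov(H,V)
= 4·0.22 + 0.25·0.4 + -2·-0.2 = 1.38
sd(2H - 0.5V) = √1.38 ≈ 1.1747

1.1747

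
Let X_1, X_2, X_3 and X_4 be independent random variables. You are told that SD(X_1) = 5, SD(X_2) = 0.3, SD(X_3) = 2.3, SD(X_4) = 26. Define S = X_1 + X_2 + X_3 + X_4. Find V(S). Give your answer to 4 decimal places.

706.3800

V(X_1) = 25, V(X_2) = 0.09, V(X_3) = 5.29, V(X_4) = 676
By independence, V(S) = (1)²V(X_1) + (1)²V(X_2) + (1)²V(X_3) + (1)²V(X_4)
= (1)²·25 + (1)²·0.09 + (1)²·5.29 + (1)²·676 = 706.38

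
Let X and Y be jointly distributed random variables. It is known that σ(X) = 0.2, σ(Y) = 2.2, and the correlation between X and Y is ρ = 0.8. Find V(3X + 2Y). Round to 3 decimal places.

V(X) = (0.2)² = 0.04;  V(Y) = (2.2)² = 4.84
Cov(X,Y) = ρ·σ(X)·σ(Y) = 0.8·0.2·2.2 = 0.352
V(3X + 2Y) = (3)²·V(X) + (2)²·V(Y) + 2·(3)·(2)·Cov(X,Y)
= 9·0.04 + 4·4.84 + 12·0.352 = 23.944

23.944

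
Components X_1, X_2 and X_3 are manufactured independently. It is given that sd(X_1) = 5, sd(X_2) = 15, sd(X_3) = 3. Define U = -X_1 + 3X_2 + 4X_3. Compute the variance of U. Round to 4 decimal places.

Var(X_1) = 25, Var(X_2) = 225, Var(X_3) = 9
By independence, Var(U) = (-1)²Var(X_1) + (3)²Var(X_2) + (4)²Var(X_3)
= (-1)²·25 + (3)²·225 + (4)²·9 = 2194

2194.0000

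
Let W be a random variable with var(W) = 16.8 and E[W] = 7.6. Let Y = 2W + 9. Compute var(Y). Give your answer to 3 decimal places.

var(2W + 9) = (2)²·var(W) = 4·16.8 = 67.2

67.200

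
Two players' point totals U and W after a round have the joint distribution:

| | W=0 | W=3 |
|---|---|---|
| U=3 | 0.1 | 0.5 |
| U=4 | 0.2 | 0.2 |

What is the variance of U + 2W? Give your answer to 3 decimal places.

6.840

E[U] = 3.4,  E[W] = 2.1,  E[UW] = 6.9
Var(U) = 11.8 − (3.4)² = 0.24;  Var(W) = 6.3 − (2.1)² = 1.89
cov(U,W) = 6.9 − (3.4)(2.1) = -0.24
Var(U + 2W) = (1)²·0.24 + (2)²·1.89 + 2·(1)·(2)·-0.24 = 6.84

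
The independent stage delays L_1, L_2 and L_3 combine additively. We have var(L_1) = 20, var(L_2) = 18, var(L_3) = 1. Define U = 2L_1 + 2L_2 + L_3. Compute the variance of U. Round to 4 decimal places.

By independence, var(U) = (2)²var(L_1) + (2)²var(L_2) + (1)²var(L_3)
= (2)²·20 + (2)²·18 + (1)²·1 = 153

153.0000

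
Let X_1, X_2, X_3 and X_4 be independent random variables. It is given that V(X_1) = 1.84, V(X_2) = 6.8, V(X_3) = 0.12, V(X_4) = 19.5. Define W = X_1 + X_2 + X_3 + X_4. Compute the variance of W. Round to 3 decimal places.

By independence, V(W) = (1)²V(X_1) + (1)²V(X_2) + (1)²V(X_3) + (1)²V(X_4)
= (1)²·1.84 + (1)²·6.8 + (1)²·0.12 + (1)²·19.5 = 28.26

28.260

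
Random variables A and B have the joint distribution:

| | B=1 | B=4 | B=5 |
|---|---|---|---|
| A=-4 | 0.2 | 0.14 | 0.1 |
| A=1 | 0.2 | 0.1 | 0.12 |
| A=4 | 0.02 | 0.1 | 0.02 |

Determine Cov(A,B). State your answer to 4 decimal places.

0.5644

E[A] = -0.78,  E[B] = 2.98
E[AB] = -1.76
Cov(A,B) = E[AB] − E[A]E[B] = -1.76 − (-0.78)(2.98) = 0.5644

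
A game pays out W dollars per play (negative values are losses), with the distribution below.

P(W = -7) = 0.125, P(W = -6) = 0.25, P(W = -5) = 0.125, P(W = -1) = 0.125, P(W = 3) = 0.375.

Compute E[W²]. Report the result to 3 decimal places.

21.750

E[W²] = (-7)²(0.125) + (-6)²(0.25) + (-5)²(0.125) + (-1)²(0.125) + (3)²(0.375) = 21.75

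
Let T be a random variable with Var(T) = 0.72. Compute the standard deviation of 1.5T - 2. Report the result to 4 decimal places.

1.2728

Var(1.5T - 2) = (1.5)²·0.72 = 1.62
sd(1.5T - 2) = √1.62 ≈ 1.2728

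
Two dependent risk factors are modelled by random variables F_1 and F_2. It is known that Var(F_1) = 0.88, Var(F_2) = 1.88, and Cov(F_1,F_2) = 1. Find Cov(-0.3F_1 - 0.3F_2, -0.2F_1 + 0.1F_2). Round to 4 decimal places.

0.0264

Cov(-0.3F_1 - 0.3F_2, -0.2F_1 + 0.1F_2) = (-0.3)(-0.2)Var(F_1) + (-0.3)(0.1)Var(F_2) + [(-0.3)(0.1) + (-0.3)(-0.2)]Cov(F_1,F_2)
= 0.06·0.88 + -0.03·1.88 + 0.03·1 = 0.0264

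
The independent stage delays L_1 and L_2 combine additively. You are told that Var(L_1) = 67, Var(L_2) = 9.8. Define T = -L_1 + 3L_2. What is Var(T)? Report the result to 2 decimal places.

By independence, Var(T) = (-1)²Var(L_1) + (3)²Var(L_2)
= (-1)²·67 + (3)²·9.8 = 155.2

155.20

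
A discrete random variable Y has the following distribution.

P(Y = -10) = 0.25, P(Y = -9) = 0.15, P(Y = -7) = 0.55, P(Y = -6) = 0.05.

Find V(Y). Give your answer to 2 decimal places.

1.90

E[Y] = (-10)(0.25) + (-9)(0.15) + (-7)(0.55) + (-6)(0.05) = -8
E[Y²] = (-10)²(0.25) + (-9)²(0.15) + (-7)²(0.55) + (-6)²(0.05) = 65.9
V(Y) = E[Y²] − (E[Y])² = 65.9 − (-8)² = 1.9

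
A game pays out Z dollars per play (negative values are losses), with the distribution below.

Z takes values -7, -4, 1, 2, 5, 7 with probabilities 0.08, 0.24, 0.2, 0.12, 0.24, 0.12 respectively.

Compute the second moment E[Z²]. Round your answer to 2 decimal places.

E[Z²] = (-7)²(0.08) + (-4)²(0.24) + (1)²(0.2) + (2)²(0.12) + (5)²(0.24) + (7)²(0.12) = 20.32

20.32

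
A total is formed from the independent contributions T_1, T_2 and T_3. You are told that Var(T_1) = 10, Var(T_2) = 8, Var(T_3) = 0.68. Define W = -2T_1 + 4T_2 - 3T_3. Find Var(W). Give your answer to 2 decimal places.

By independence, Var(W) = (-2)²Var(T_1) + (4)²Var(T_2) + (-3)²Var(T_3)
= (-2)²·10 + (4)²·8 + (-3)²·0.68 = 174.12

174.12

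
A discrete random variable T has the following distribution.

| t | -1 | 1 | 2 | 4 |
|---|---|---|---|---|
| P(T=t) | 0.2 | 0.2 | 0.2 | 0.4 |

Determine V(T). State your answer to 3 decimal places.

E[T] = (-1)(0.2) + (1)(0.2) + (2)(0.2) + (4)(0.4) = 2
E[T²] = (-1)²(0.2) + (1)²(0.2) + (2)²(0.2) + (4)²(0.4) = 7.6
V(T) = E[T²] − (E[T])² = 7.6 − (2)² = 3.6

3.600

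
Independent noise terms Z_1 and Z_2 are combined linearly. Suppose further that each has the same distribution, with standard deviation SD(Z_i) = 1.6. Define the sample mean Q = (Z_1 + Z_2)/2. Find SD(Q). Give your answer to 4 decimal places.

1.1314

var(Z_i) = (1.6)² = 2.56
By independence, var(Q) = (0.5)²var(Z_1) + (0.5)²var(Z_2)
= (0.5)²·2.56 + (0.5)²·2.56 = 1.28
SD(Q) = √1.28 ≈ 1.1314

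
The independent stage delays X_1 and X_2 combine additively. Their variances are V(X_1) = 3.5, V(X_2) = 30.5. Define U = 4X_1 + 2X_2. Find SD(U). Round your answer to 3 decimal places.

By independence, V(U) = (4)²V(X_1) + (2)²V(X_2)
= (4)²·3.5 + (2)²·30.5 = 178
SD(U) = √178 ≈ 13.342

13.342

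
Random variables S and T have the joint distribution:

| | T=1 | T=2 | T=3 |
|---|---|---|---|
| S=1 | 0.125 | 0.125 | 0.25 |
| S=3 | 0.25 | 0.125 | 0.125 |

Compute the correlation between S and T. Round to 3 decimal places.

-0.289

E[S] = 2,  E[T] = 2
E[ST] = 3.75
Cov(S,T) = E[ST] − E[S]E[T] = 3.75 − (2)(2) = -0.25
var(S) = 1,  var(T) = 0.75
ρ = -0.25 / √(1·0.75) ≈ -0.289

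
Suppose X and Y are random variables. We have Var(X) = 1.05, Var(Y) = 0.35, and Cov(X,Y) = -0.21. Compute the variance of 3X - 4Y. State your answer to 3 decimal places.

Var(3X - 4Y) = (3)²·Var(X) + (-4)²·Var(Y) + 2·(3)·(-4)·Cov(X,Y)
= 9·1.05 + 16·0.35 + -24·-0.21 = 20.09

20.090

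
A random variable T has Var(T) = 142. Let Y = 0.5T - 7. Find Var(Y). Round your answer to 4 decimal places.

Var(0.5T - 7) = (0.5)²·Var(T) = 0.25·142 = 35.5

35.5000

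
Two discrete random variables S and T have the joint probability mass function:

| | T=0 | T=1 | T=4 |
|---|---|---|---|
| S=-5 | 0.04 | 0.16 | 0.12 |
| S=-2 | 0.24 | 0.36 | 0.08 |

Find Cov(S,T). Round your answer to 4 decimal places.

-0.6528

E[S] = -2.96,  E[T] = 1.32
E[ST] = -4.56
Cov(S,T) = E[ST] − E[S]E[T] = -4.56 − (-2.96)(1.32) = -0.6528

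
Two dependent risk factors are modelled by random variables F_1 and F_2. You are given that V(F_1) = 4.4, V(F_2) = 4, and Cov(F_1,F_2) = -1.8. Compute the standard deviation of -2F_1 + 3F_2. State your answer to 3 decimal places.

V(-2F_1 + 3F_2) = (-2)²·V(F_1) + (3)²·V(F_2) + 2·(-2)·(3)·Cov(F_1,F_2)
= 4·4.4 + 9·4 + -12·-1.8 = 75.2
sd(-2F_1 + 3F_2) = √75.2 ≈ 8.672

8.672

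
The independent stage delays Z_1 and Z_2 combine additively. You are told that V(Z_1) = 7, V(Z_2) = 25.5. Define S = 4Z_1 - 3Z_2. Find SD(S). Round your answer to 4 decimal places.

18.4797

By independence, V(S) = (4)²V(Z_1) + (-3)²V(Z_2)
= (4)²·7 + (-3)²·25.5 = 341.5
SD(S) = √341.5 ≈ 18.4797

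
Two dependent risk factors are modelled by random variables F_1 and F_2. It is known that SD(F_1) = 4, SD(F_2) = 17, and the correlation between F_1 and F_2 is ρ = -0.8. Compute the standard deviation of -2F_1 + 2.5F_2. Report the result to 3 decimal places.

Var(F_1) = (4)² = 16;  Var(F_2) = (17)² = 289
Cov(F_1,F_2) = ρ·SD(F_1)·SD(F_2) = -0.8·4·17 = -54.4
Var(-2F_1 + 2.5F_2) = (-2)²·Var(F_1) + (2.5)²·Var(F_2) + 2·(-2)·(2.5)·Cov(F_1,F_2)
= 4·16 + 6.25·289 + -10·-54.4 = 2414.25
SD(-2F_1 + 2.5F_2) = √2414.25 ≈ 49.135

49.135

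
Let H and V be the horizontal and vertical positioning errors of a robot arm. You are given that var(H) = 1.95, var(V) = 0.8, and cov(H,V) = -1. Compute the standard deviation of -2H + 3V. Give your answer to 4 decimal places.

5.1962

var(-2H + 3V) = (-2)²·var(H) + (3)²·var(V) + 2·(-2)·(3)·cov(H,V)
= 4·1.95 + 9·0.8 + -12·-1 = 27
σ(-2H + 3V) = √27 ≈ 5.1962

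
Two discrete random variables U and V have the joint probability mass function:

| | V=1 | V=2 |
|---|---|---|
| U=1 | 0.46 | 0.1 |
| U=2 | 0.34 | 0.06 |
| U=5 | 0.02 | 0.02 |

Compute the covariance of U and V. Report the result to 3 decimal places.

E[U] = 1.56,  E[V] = 1.18
E[UV] = 1.88
Cov(U,V) = E[UV] − E[U]E[V] = 1.88 − (1.56)(1.18) = 0.0392

0.039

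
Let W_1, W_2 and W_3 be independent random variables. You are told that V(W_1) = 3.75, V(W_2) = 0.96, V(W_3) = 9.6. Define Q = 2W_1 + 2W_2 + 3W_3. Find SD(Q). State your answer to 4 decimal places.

10.2587

By independence, V(Q) = (2)²V(W_1) + (2)²V(W_2) + (3)²V(W_3)
= (2)²·3.75 + (2)²·0.96 + (3)²·9.6 = 105.24
SD(Q) = √105.24 ≈ 10.2587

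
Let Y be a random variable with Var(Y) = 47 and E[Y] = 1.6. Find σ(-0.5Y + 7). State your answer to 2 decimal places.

Var(-0.5Y + 7) = (-0.5)²·47 = 11.75
σ(-0.5Y + 7) = √11.75 ≈ 3.43

3.43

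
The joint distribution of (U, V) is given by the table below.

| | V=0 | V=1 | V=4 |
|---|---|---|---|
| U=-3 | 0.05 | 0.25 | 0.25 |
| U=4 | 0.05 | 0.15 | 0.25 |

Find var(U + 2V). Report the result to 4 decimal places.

E[U] = 0.15,  E[V] = 2.4,  E[UV] = 0.85
var(U) = 12.15 − (0.15)² = 12.1275;  var(V) = 8.4 − (2.4)² = 2.64
cov(U,V) = 0.85 − (0.15)(2.4) = 0.49
var(U + 2V) = (1)²·12.1275 + (2)²·2.64 + 2·(1)·(2)·0.49 = 24.6475

24.6475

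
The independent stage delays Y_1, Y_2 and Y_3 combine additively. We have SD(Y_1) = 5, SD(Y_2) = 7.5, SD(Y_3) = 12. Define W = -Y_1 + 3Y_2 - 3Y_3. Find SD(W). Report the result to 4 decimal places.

42.7463

Var(Y_1) = 25, Var(Y_2) = 56.25, Var(Y_3) = 144
By independence, Var(W) = (-1)²Var(Y_1) + (3)²Var(Y_2) + (-3)²Var(Y_3)
= (-1)²·25 + (3)²·56.25 + (-3)²·144 = 1827.25
SD(W) = √1827.25 ≈ 42.7463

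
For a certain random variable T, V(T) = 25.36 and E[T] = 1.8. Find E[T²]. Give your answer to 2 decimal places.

28.60

E[T²] = V(T) + (E[T])² = 25.36 + (1.8)² = 28.6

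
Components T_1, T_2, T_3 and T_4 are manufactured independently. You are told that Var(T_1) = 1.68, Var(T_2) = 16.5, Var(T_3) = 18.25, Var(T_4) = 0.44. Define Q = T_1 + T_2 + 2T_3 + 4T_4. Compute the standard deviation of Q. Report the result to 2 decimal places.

By independence, Var(Q) = (1)²Var(T_1) + (1)²Var(T_2) + (2)²Var(T_3) + (4)²Var(T_4)
= (1)²·1.68 + (1)²·16.5 + (2)²·18.25 + (4)²·0.44 = 98.22
SD(Q) = √98.22 ≈ 9.91

9.91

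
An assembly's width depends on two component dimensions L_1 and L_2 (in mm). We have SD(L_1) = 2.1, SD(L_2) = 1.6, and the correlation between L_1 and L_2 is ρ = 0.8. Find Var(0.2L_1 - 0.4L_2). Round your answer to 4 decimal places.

0.1559

Var(L_1) = (2.1)² = 4.41;  Var(L_2) = (1.6)² = 2.56
Cov(L_1,L_2) = ρ·SD(L_1)·SD(L_2) = 0.8·2.1·1.6 = 2.688
Var(0.2L_1 - 0.4L_2) = (0.2)²·Var(L_1) + (-0.4)²·Var(L_2) + 2·(0.2)·(-0.4)·Cov(L_1,L_2)
= 0.04·4.41 + 0.16·2.56 + -0.16·2.688 = 0.15592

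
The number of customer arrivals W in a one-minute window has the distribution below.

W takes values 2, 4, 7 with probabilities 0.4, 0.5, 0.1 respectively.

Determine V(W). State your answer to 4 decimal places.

2.2500

E[W] = (2)(0.4) + (4)(0.5) + (7)(0.1) = 3.5
E[W²] = (2)²(0.4) + (4)²(0.5) + (7)²(0.1) = 14.5
V(W) = E[W²] − (E[W])² = 14.5 − (3.5)² = 2.25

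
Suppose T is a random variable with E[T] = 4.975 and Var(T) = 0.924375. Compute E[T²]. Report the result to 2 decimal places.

E[T²] = Var(T) + (E[T])² = 0.924375 + (4.975)² = 25.675

25.68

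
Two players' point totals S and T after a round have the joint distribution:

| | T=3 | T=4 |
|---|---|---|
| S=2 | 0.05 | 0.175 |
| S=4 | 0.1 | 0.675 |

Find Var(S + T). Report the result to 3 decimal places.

E[S] = 3.55,  E[T] = 3.85,  E[ST] = 13.7
Var(S) = 13.3 − (3.55)² = 0.6975;  Var(T) = 14.95 − (3.85)² = 0.1275
Cov(S,T) = 13.7 − (3.55)(3.85) = 0.0325
Var(S + T) = (1)²·0.6975 + (1)²·0.1275 + 2·(1)·(1)·0.0325 = 0.89

0.890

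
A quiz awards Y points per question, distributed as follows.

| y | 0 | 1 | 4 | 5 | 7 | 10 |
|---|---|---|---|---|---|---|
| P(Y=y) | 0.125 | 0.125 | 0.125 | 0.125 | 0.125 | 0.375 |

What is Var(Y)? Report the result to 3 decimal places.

14.359

E[Y] = (0)(0.125) + (1)(0.125) + (4)(0.125) + (5)(0.125) + (7)(0.125) + (10)(0.375) = 5.875
E[Y²] = (0)²(0.125) + (1)²(0.125) + (4)²(0.125) + (5)²(0.125) + (7)²(0.125) + (10)²(0.375) = 48.875
Var(Y) = E[Y²] − (E[Y])² = 48.875 − (5.875)² = 14.359375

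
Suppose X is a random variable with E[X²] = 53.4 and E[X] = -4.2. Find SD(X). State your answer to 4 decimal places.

5.9800

var(X) = 53.4 − (-4.2)² = 35.76
SD(X) = √35.76 ≈ 5.9800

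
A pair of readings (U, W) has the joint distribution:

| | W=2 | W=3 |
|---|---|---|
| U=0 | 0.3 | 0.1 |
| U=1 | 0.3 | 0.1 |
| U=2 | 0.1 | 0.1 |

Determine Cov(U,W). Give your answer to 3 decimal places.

E[U] = 0.8,  E[W] = 2.3
E[UW] = 1.9
Cov(U,W) = E[UW] − E[U]E[W] = 1.9 − (0.8)(2.3) = 0.06

0.060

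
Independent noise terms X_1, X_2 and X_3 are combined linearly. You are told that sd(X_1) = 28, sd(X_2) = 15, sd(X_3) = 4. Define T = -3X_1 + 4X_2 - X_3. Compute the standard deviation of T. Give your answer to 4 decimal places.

103.3054

V(X_1) = 784, V(X_2) = 225, V(X_3) = 16
By independence, V(T) = (-3)²V(X_1) + (4)²V(X_2) + (-1)²V(X_3)
= (-3)²·784 + (4)²·225 + (-1)²·16 = 10672
sd(T) = √10672 ≈ 103.3054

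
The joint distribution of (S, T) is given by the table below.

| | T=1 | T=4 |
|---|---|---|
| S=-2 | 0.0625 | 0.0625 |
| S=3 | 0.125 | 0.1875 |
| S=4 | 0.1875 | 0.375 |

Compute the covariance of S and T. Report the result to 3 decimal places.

E[S] = 2.9375,  E[T] = 2.875
E[ST] = 8.75
Cov(S,T) = E[ST] − E[S]E[T] = 8.75 − (2.9375)(2.875) = 0.3046875

0.305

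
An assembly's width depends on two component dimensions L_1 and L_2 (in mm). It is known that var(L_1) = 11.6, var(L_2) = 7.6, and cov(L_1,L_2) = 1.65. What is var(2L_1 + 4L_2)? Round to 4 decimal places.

194.4000

var(2L_1 + 4L_2) = (2)²·var(L_1) + (4)²·var(L_2) + 2·(2)·(4)·cov(L_1,L_2)
= 4·11.6 + 16·7.6 + 16·1.65 = 194.4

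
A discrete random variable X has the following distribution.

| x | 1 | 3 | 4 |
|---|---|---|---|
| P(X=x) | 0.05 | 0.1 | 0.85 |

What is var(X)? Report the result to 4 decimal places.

E[X] = (1)(0.05) + (3)(0.1) + (4)(0.85) = 3.75
E[X²] = (1)²(0.05) + (3)²(0.1) + (4)²(0.85) = 14.55
var(X) = E[X²] − (E[X])² = 14.55 − (3.75)² = 0.4875

0.4875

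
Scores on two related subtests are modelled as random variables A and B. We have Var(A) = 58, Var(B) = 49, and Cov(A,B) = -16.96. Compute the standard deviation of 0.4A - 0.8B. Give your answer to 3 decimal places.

7.176

Var(0.4A - 0.8B) = (0.4)²·Var(A) + (-0.8)²·Var(B) + 2·(0.4)·(-0.8)·Cov(A,B)
= 0.16·58 + 0.64·49 + -0.64·-16.96 = 51.4944
σ(0.4A - 0.8B) = √51.4944 ≈ 7.176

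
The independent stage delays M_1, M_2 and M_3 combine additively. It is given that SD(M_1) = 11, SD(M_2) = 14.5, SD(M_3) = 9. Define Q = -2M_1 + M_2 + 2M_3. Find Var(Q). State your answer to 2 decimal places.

1018.25

Var(M_1) = 121, Var(M_2) = 210.25, Var(M_3) = 81
By independence, Var(Q) = (-2)²Var(M_1) + (1)²Var(M_2) + (2)²Var(M_3)
= (-2)²·121 + (1)²·210.25 + (2)²·81 = 1018.25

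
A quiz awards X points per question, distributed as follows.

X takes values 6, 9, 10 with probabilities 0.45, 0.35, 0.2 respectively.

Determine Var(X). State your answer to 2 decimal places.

E[X] = (6)(0.45) + (9)(0.35) + (10)(0.2) = 7.85
E[X²] = (6)²(0.45) + (9)²(0.35) + (10)²(0.2) = 64.55
Var(X) = E[X²] − (E[X])² = 64.55 − (7.85)² = 2.9275

2.93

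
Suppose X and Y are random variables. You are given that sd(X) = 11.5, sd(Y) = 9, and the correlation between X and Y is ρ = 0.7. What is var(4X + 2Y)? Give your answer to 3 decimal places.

var(X) = (11.5)² = 132.25;  var(Y) = (9)² = 81
Cov(X,Y) = ρ·sd(X)·sd(Y) = 0.7·11.5·9 = 72.45
var(4X + 2Y) = (4)²·var(X) + (2)²·var(Y) + 2·(4)·(2)·Cov(X,Y)
= 16·132.25 + 4·81 + 16·72.45 = 3599.2

3599.200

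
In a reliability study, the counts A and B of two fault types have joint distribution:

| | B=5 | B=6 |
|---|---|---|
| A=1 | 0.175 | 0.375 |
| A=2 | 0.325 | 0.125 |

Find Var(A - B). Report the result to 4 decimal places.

0.6975

E[A] = 1.45,  E[B] = 5.5,  E[AB] = 7.875
Var(A) = 2.35 − (1.45)² = 0.2475;  Var(B) = 30.5 − (5.5)² = 0.25
Cov(A,B) = 7.875 − (1.45)(5.5) = -0.1
Var(A - B) = (1)²·0.2475 + (-1)²·0.25 + 2·(1)·(-1)·-0.1 = 0.6975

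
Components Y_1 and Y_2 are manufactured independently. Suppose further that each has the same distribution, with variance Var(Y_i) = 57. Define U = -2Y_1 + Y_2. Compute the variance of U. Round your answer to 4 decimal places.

285.0000

By independence, Var(U) = (-2)²Var(Y_1) + (1)²Var(Y_2)
= (-2)²·57 + (1)²·57 = 285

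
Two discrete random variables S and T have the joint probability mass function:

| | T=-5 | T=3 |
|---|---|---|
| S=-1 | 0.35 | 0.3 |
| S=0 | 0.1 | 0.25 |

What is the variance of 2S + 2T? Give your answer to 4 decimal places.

E[S] = -0.65,  E[T] = -0.6,  E[ST] = 0.85
Var(S) = 0.65 − (-0.65)² = 0.2275;  Var(T) = 16.2 − (-0.6)² = 15.84
Cov(S,T) = 0.85 − (-0.65)(-0.6) = 0.46
Var(2S + 2T) = (2)²·0.2275 + (2)²·15.84 + 2·(2)·(2)·0.46 = 67.95

67.9500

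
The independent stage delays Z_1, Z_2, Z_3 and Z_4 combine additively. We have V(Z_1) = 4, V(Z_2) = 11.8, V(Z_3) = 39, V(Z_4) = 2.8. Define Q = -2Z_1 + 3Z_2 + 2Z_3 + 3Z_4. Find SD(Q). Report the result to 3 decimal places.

By independence, V(Q) = (-2)²V(Z_1) + (3)²V(Z_2) + (2)²V(Z_3) + (3)²V(Z_4)
= (-2)²·4 + (3)²·11.8 + (2)²·39 + (3)²·2.8 = 303.4
SD(Q) = √303.4 ≈ 17.418

17.418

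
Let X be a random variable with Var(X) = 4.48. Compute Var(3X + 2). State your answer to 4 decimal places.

Var(3X + 2) = (3)²·Var(X) = 9·4.48 = 40.32

40.3200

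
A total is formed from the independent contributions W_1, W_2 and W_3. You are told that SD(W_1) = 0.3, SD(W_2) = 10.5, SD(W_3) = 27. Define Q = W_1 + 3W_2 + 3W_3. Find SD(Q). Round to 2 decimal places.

86.91

Var(W_1) = 0.09, Var(W_2) = 110.25, Var(W_3) = 729
By independence, Var(Q) = (1)²Var(W_1) + (3)²Var(W_2) + (3)²Var(W_3)
= (1)²·0.09 + (3)²·110.25 + (3)²·729 = 7553.34
SD(Q) = √7553.34 ≈ 86.91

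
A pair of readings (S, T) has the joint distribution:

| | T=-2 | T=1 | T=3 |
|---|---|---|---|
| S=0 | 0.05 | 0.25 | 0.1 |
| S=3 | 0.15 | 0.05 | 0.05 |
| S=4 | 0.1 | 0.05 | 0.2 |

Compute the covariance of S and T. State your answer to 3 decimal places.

-0.220

E[S] = 2.15,  E[T] = 0.8
E[ST] = 1.5
cov(S,T) = E[ST] − E[S]E[T] = 1.5 − (2.15)(0.8) = -0.22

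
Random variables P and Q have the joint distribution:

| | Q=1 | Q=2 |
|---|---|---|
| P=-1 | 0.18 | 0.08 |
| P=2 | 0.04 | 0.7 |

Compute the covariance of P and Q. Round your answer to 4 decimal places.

E[P] = 1.22,  E[Q] = 1.78
E[PQ] = 2.54
cov(P,Q) = E[PQ] − E[P]E[Q] = 2.54 − (1.22)(1.78) = 0.3684

0.3684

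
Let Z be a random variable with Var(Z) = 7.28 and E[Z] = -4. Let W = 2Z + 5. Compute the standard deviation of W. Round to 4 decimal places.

5.3963

Var(2Z + 5) = (2)²·7.28 = 29.12
sd(W) = √29.12 ≈ 5.3963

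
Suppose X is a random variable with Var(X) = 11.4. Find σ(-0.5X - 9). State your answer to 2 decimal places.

Var(-0.5X - 9) = (-0.5)²·11.4 = 2.85
σ(-0.5X - 9) = √2.85 ≈ 1.69

1.69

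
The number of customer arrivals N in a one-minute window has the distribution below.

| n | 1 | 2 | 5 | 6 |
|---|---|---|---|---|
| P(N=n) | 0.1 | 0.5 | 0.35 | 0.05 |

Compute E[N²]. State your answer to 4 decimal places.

E[N²] = (1)²(0.1) + (2)²(0.5) + (5)²(0.35) + (6)²(0.05) = 12.65

12.6500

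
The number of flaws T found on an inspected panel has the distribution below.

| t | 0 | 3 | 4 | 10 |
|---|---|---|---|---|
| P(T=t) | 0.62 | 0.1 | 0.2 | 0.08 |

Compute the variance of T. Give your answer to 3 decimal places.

E[T] = (0)(0.62) + (3)(0.1) + (4)(0.2) + (10)(0.08) = 1.9
E[T²] = (0)²(0.62) + (3)²(0.1) + (4)²(0.2) + (10)²(0.08) = 12.1
Var(T) = E[T²] − (E[T])² = 12.1 − (1.9)² = 8.49

8.490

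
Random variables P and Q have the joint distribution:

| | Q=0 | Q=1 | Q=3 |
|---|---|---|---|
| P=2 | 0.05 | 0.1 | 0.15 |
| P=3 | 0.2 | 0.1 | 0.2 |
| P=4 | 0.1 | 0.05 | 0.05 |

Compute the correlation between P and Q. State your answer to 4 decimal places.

E[P] = 2.9,  E[Q] = 1.45
E[PQ] = 4
cov(P,Q) = E[PQ] − E[P]E[Q] = 4 − (2.9)(1.45) = -0.205
V(P) = 0.49,  V(Q) = 1.7475
ρ = -0.205 / √(0.49·1.7475) ≈ -0.2215

-0.2215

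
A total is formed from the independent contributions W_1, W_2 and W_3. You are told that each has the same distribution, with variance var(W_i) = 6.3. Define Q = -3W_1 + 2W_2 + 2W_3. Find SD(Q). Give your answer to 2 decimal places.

By independence, var(Q) = (-3)²var(W_1) + (2)²var(W_2) + (2)²var(W_3)
= (-3)²·6.3 + (2)²·6.3 + (2)²·6.3 = 107.1
SD(Q) = √107.1 ≈ 10.35

10.35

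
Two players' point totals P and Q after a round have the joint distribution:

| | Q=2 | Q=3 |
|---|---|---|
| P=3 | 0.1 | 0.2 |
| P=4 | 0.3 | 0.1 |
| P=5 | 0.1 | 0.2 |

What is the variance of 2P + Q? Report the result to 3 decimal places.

2.650

E[P] = 4,  E[Q] = 2.5,  E[PQ] = 10
Var(P) = 16.6 − (4)² = 0.6;  Var(Q) = 6.5 − (2.5)² = 0.25
Cov(P,Q) = 10 − (4)(2.5) = 0
Var(2P + Q) = (2)²·0.6 + (1)²·0.25 + 2·(2)·(1)·0 = 2.65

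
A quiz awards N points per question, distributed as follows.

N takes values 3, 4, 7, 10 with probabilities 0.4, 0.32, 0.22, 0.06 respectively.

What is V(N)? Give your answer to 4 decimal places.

E[N] = (3)(0.4) + (4)(0.32) + (7)(0.22) + (10)(0.06) = 4.62
E[N²] = (3)²(0.4) + (4)²(0.32) + (7)²(0.22) + (10)²(0.06) = 25.5
V(N) = E[N²] − (E[N])² = 25.5 − (4.62)² = 4.1556

4.1556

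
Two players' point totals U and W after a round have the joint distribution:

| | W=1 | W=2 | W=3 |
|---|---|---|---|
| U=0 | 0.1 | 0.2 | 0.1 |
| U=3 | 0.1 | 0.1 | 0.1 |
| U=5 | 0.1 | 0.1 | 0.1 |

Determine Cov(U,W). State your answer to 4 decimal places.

E[U] = 2.4,  E[W] = 2
E[UW] = 4.8
Cov(U,W) = E[UW] − E[U]E[W] = 4.8 − (2.4)(2) = 0

0.0000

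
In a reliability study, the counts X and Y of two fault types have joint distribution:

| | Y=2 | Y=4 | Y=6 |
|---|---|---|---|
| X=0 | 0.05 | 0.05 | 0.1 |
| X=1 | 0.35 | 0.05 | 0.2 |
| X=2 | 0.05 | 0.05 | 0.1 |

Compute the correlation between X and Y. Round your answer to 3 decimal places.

E[X] = 1,  E[Y] = 3.9
E[XY] = 3.9
Cov(X,Y) = E[XY] − E[X]E[Y] = 3.9 − (1)(3.9) = 0
Var(X) = 0.4,  Var(Y) = 3.39
ρ = 0 / √(0.4·3.39) ≈ 0.000

0.000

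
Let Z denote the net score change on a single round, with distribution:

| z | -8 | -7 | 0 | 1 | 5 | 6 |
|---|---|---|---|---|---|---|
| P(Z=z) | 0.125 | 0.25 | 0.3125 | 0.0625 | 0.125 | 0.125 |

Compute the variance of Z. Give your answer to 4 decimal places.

26.2148

E[Z] = (-8)(0.125) + (-7)(0.25) + (0)(0.3125) + (1)(0.0625) + (5)(0.125) + (6)(0.125) = -1.3125
E[Z²] = (-8)²(0.125) + (-7)²(0.25) + (0)²(0.3125) + (1)²(0.0625) + (5)²(0.125) + (6)²(0.125) = 27.9375
Var(Z) = E[Z²] − (E[Z])² = 27.9375 − (-1.3125)² = 26.21484375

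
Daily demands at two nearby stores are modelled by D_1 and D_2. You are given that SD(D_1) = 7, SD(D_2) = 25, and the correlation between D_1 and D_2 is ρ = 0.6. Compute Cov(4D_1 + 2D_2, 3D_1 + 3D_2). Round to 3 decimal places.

6228.000

V(D_1) = (7)² = 49;  V(D_2) = (25)² = 625
Cov(D_1,D_2) = ρ·SD(D_1)·SD(D_2) = 0.6·7·25 = 105
Cov(4D_1 + 2D_2, 3D_1 + 3D_2) = (4)(3)V(D_1) + (2)(3)V(D_2) + [(4)(3) + (2)(3)]Cov(D_1,D_2)
= 12·49 + 6·625 + 18·105 = 6228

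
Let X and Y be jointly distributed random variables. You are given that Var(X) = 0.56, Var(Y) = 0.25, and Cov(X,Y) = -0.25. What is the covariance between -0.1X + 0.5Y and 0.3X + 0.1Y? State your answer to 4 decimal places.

-0.0393

Cov(-0.1X + 0.5Y, 0.3X + 0.1Y) = (-0.1)(0.3)Var(X) + (0.5)(0.1)Var(Y) + [(-0.1)(0.1) + (0.5)(0.3)]Cov(X,Y)
= -0.03·0.56 + 0.05·0.25 + 0.14·-0.25 = -0.0393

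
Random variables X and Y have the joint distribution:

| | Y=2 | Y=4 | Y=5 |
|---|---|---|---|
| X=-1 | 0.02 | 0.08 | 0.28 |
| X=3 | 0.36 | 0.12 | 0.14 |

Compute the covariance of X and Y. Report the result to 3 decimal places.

-1.477

E[X] = 1.48,  E[Y] = 3.66
E[XY] = 3.94
cov(X,Y) = E[XY] − E[X]E[Y] = 3.94 − (1.48)(3.66) = -1.4768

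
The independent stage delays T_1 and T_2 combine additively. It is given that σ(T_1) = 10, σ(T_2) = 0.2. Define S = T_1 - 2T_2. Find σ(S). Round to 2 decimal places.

10.01

Var(T_1) = 100, Var(T_2) = 0.04
By independence, Var(S) = (1)²Var(T_1) + (-2)²Var(T_2)
= (1)²·100 + (-2)²·0.04 = 100.16
σ(S) = √100.16 ≈ 10.01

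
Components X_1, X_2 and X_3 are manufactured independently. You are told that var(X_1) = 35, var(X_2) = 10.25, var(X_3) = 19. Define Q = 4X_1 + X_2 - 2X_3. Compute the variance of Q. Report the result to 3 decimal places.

By independence, var(Q) = (4)²var(X_1) + (1)²var(X_2) + (-2)²var(X_3)
= (4)²·35 + (1)²·10.25 + (-2)²·19 = 646.25

646.250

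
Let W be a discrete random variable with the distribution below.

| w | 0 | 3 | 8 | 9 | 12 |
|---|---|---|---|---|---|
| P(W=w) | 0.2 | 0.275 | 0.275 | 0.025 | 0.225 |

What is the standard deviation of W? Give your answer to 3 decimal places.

4.370

E[W] = (0)(0.2) + (3)(0.275) + (8)(0.275) + (9)(0.025) + (12)(0.225) = 5.95
E[W²] = (0)²(0.2) + (3)²(0.275) + (8)²(0.275) + (9)²(0.025) + (12)²(0.225) = 54.5
Var(W) = E[W²] − (E[W])² = 54.5 − (5.95)² = 19.0975
sd(W) = √19.0975 ≈ 4.370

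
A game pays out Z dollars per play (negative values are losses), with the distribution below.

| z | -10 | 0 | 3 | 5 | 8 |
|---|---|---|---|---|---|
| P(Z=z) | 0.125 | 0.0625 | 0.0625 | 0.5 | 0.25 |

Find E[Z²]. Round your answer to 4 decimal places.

E[Z²] = (-10)²(0.125) + (0)²(0.0625) + (3)²(0.0625) + (5)²(0.5) + (8)²(0.25) = 41.5625

41.5625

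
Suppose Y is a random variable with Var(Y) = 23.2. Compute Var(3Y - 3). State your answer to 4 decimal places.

Var(3Y - 3) = (3)²·Var(Y) = 9·23.2 = 208.8

208.8000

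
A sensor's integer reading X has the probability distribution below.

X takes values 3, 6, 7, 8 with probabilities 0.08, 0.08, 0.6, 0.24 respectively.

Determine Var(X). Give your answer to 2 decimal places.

E[X] = (3)(0.08) + (6)(0.08) + (7)(0.6) + (8)(0.24) = 6.84
E[X²] = (3)²(0.08) + (6)²(0.08) + (7)²(0.6) + (8)²(0.24) = 48.36
Var(X) = E[X²] − (E[X])² = 48.36 − (6.84)² = 1.5744

1.57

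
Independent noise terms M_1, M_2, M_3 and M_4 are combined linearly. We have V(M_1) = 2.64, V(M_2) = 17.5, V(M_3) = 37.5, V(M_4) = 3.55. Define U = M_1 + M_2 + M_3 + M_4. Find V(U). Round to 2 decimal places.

By independence, V(U) = (1)²V(M_1) + (1)²V(M_2) + (1)²V(M_3) + (1)²V(M_4)
= (1)²·2.64 + (1)²·17.5 + (1)²·37.5 + (1)²·3.55 = 61.19

61.19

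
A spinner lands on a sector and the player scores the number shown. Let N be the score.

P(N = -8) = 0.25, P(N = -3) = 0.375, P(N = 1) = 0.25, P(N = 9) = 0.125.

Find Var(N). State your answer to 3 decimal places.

E[N] = (-8)(0.25) + (-3)(0.375) + (1)(0.25) + (9)(0.125) = -1.75
E[N²] = (-8)²(0.25) + (-3)²(0.375) + (1)²(0.25) + (9)²(0.125) = 29.75
Var(N) = E[N²] − (E[N])² = 29.75 − (-1.75)² = 26.6875

26.688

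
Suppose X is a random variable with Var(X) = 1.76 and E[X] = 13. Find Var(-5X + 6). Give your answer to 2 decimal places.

Var(-5X + 6) = (-5)²·Var(X) = 25·1.76 = 44

44.00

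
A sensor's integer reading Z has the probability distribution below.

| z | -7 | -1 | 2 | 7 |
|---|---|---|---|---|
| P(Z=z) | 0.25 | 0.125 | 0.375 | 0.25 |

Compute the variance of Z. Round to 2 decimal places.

E[Z] = (-7)(0.25) + (-1)(0.125) + (2)(0.375) + (7)(0.25) = 0.625
E[Z²] = (-7)²(0.25) + (-1)²(0.125) + (2)²(0.375) + (7)²(0.25) = 26.125
Var(Z) = E[Z²] − (E[Z])² = 26.125 − (0.625)² = 25.734375

25.73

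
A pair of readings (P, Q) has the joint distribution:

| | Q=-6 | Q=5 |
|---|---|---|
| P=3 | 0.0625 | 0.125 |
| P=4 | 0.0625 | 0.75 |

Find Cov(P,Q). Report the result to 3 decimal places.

0.430

E[P] = 3.8125,  E[Q] = 3.625
E[PQ] = 14.25
Cov(P,Q) = E[PQ] − E[P]E[Q] = 14.25 − (3.8125)(3.625) = 0.4296875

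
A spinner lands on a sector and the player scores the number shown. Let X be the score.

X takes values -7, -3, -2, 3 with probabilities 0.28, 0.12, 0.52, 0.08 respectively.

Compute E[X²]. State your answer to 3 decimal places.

17.600

E[X²] = (-7)²(0.28) + (-3)²(0.12) + (-2)²(0.52) + (3)²(0.08) = 17.6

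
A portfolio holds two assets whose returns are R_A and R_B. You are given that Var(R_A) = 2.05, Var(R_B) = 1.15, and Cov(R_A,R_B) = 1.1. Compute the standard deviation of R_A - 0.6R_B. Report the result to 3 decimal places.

Var(R_A - 0.6R_B) = (1)²·Var(R_A) + (-0.6)²·Var(R_B) + 2·(1)·(-0.6)·Cov(R_A,R_B)
= 1·2.05 + 0.36·1.15 + -1.2·1.1 = 1.144
sd(R_A - 0.6R_B) = √1.144 ≈ 1.070

1.070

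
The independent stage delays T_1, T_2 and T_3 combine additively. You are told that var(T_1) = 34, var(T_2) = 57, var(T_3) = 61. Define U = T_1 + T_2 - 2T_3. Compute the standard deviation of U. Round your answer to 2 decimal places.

By independence, var(U) = (1)²var(T_1) + (1)²var(T_2) + (-2)²var(T_3)
= (1)²·34 + (1)²·57 + (-2)²·61 = 335
SD(U) = √335 ≈ 18.30

18.30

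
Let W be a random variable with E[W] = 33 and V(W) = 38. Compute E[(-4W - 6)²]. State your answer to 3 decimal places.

E[-4W - 6] = -4·33 − 6 = -138
V(-4W - 6) = (-4)²·38 = 608
E[(-4W - 6)²] = V((-4W - 6)) + (E[(-4W - 6)])² = 608 + (-138)² = 19652

19652.000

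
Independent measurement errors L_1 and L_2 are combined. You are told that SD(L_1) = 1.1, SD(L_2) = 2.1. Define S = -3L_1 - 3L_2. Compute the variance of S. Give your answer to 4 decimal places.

50.5800

Var(L_1) = 1.21, Var(L_2) = 4.41
By independence, Var(S) = (-3)²Var(L_1) + (-3)²Var(L_2)
= (-3)²·1.21 + (-3)²·4.41 = 50.58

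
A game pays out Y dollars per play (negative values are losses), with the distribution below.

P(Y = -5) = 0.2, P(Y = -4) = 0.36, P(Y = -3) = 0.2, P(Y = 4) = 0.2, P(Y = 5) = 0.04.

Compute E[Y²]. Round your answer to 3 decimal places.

E[Y²] = (-5)²(0.2) + (-4)²(0.36) + (-3)²(0.2) + (4)²(0.2) + (5)²(0.04) = 16.76

16.760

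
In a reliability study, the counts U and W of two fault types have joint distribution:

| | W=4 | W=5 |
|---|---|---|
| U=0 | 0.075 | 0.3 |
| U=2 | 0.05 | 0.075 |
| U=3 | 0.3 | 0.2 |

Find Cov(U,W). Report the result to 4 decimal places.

E[U] = 1.75,  E[W] = 4.575
E[UW] = 7.75
Cov(U,W) = E[UW] − E[U]E[W] = 7.75 − (1.75)(4.575) = -0.25625

-0.2563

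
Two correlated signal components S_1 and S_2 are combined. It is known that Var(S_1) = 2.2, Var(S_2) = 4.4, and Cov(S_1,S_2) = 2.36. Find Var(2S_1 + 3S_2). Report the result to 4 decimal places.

Var(2S_1 + 3S_2) = (2)²·Var(S_1) + (3)²·Var(S_2) + 2·(2)·(3)·Cov(S_1,S_2)
= 4·2.2 + 9·4.4 + 12·2.36 = 76.72

76.7200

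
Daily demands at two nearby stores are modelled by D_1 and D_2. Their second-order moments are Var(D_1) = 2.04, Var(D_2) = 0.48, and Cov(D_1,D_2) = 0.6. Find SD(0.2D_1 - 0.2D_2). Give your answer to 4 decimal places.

0.2298

Var(0.2D_1 - 0.2D_2) = (0.2)²·Var(D_1) + (-0.2)²·Var(D_2) + 2·(0.2)·(-0.2)·Cov(D_1,D_2)
= 0.04·2.04 + 0.04·0.48 + -0.08·0.6 = 0.0528
SD(0.2D_1 - 0.2D_2) = √0.0528 ≈ 0.2298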